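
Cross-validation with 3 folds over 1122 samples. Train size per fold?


Fold size = 1122/3 = 374
Training per fold = 1122 - 374 = 748

748


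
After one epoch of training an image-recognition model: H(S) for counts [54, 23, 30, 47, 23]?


Probabilities: [54/177, 23/177, 30/177, 47/177, 23/177] ≈ [0.3051, 0.1299, 0.1695, 0.2655, 0.1299]
H = -((54/177)·log₂(54/177) + (23/177)·log₂(23/177) + (30/177)·log₂(30/177) + (47/177)·log₂(47/177) + (23/177)·log₂(23/177))
  = 2.2296 bits

2.2296 bits


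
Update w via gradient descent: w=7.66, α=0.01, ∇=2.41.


w_new = w - α·∇
= 7.66 - 0.01·2.41
= 7.66 - 0.0241
= 7.6359

7.6359


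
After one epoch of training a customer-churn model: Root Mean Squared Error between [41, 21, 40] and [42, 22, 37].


MSE = 11/3 = 3.6667
RMSE = √(11/3) = 1.9149

1.9149


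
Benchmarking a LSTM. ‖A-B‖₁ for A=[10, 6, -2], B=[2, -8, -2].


d = |10-2| + |6+ 8| + |-2+ 2|
  = 8 + 14 + 0
  = 22

22


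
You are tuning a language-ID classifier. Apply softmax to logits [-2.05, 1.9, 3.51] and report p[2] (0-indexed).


Exponentials: e^-2.05=0.1287, e^1.9=6.6859, e^3.51=33.4483
Sum = 40.2629
Softmax = [0.0032, 0.1661, 0.8307]
p[2] = 33.4483/40.2629 = 0.8307

0.8307


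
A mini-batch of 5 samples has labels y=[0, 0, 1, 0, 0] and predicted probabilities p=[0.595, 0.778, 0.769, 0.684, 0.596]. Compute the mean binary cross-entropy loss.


L[0] = -ln(1-0.595) = -ln(0.405) = 0.9039
L[1] = -ln(1-0.778) = -ln(0.222) = 1.5051
L[2] = -ln(0.769) = 0.2627
L[3] = -ln(1-0.684) = -ln(0.316) = 1.152
L[4] = -ln(1-0.596) = -ln(0.404) = 0.9063
mean = (0.9039 + 1.5051 + 0.2627 + 1.152 + 0.9063)/5 = 0.946

0.946


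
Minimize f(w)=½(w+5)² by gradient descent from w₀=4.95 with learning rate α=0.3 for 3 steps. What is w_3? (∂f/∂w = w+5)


step 1: grad = 4.95+5 = 9.95; w = 4.95 - 0.3·(9.95) = 1.965
step 2: grad = 1.965+5 = 6.965; w = 1.965 - 0.3·(6.965) = -0.1245
step 3: grad = -0.1245+5 = 4.8755; w = -0.1245 - 0.3·(4.8755) = -1.58715

-1.58715


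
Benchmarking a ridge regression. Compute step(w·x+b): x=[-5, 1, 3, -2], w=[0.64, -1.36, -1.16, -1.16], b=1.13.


z = (-5)·(0.64) + (1)·(-1.36) + (3)·(-1.16) + (-2)·(-1.16) + 1.13
  = -4.59
step(z) = 0 (z<0)

0


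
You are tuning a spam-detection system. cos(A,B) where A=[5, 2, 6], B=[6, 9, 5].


A·B = 5·6 + 2·9 + 6·5 = 78
‖A‖ = √65 = 8.0623, ‖B‖ = √142 = 11.9164
cos = 78/(√65·√142) = 78/√9230 = 0.8119

0.8119


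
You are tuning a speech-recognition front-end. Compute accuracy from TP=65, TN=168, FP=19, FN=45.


Accuracy = (TP+TN)/(TP+TN+FP+FN)
= (65+168)/(297)
= 233/297 = 78.45%

78.45%


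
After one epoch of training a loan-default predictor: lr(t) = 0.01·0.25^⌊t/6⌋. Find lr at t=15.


n_drops = ⌊15/6⌋ = 2
lr = 0.01·0.25^2 = 0.01·0.0625 = 0.000625

0.000625


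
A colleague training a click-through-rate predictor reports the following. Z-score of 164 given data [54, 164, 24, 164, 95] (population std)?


μ = 100.2, σ = 56.7605
z = (164 - 100.2)/56.7605 = 1.124

1.124


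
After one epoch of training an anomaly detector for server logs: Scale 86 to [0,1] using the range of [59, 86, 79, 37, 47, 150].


min=37, max=150
(86-37)/(150-37) = 49/113 = 0.4336

0.4336


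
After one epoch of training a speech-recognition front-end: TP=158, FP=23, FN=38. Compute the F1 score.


Precision = 158/181 = 0.8729
Recall = 158/196 = 0.8061
F1 = 2·P·R/(P+R) = 2·TP/(2·TP+FP+FN) = 316/(316+23+38) = 316/377 = 0.8382

0.8382


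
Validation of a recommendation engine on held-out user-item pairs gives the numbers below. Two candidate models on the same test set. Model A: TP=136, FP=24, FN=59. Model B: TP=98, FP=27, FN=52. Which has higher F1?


Model A: P=136/160=0.85, R=136/195=0.6974, F1=2PR/(P+R)=2TP/(2TP+FP+FN)=272/355=0.7662
Model B: P=98/125=0.784, R=98/150=0.6533, F1=2PR/(P+R)=2TP/(2TP+FP+FN)=196/275=0.7127
0.7662 > 0.7127 → Model A

Model A


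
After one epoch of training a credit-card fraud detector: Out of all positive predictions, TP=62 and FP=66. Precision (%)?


Precision = TP/(TP+FP)
= 62/(62+66)
= 62/128 = 48.44%

48.44%


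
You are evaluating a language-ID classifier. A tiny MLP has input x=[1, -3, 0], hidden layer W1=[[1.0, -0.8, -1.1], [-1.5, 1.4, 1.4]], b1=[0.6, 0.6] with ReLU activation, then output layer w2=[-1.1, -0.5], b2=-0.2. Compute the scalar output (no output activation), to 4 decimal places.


z1[0] = (1.0)·(1) + (-0.8)·(-3) + (-1.1)·(0) + 0.6 = 4.0
z1[1] = (-1.5)·(1) + (1.4)·(-3) + (1.4)·(0) + 0.6 = -5.1
h = ReLU(z1) = [4.0, 0.0]
output = (-1.1)·(4.0) + (-0.5)·(0.0) - 0.2 = -4.6

-4.6


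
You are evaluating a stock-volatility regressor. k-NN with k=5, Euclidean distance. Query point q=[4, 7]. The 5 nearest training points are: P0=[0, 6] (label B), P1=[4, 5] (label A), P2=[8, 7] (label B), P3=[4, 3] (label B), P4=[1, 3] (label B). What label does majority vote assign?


d(q,P0) = 4.1231  (label B)
d(q,P1) = 2.0  (label A)
d(q,P2) = 4.0  (label B)
d(q,P3) = 4.0  (label B)
d(q,P4) = 5.0  (label B)
Votes: A=1, B=4
Majority → B

B


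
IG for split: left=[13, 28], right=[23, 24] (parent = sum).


Parent = [36, 52], H_parent = 0.976
H_left = 0.9012 (n=41), H_right = 0.9997 (n=47)
H_children = (41/88)·0.9012 + (47/88)·0.9997 = 0.9538
IG = 0.976 - 0.9538 = 0.0222

0.0222


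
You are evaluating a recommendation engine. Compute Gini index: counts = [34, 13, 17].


Probabilities: [34/64, 13/64, 17/64] ≈ [0.5312, 0.2031, 0.2656]
Σpᵢ² = (1156 + 169 + 289)/64² = 1614/4096
Gini = 1 - Σpᵢ² = 1 - 1614/4096 = 0.606

0.606


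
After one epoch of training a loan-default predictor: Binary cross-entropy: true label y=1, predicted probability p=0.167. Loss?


BCE = -[y·ln(p) + (1-y)·ln(1-p)]
= -1·ln(0.167) - 0
= -ln(0.167) = 1.7898

1.7898


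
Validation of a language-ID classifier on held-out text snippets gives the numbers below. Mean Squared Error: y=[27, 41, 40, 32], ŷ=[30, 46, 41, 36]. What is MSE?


Squared errors: (27-30)²=9, (41-46)²=25, (40-41)²=1, (32-36)²=16
Sum = 51
MSE = 51/4 = 51/4

51/4


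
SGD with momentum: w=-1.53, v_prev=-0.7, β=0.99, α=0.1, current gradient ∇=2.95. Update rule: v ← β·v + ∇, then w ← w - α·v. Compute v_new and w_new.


v_new = 0.99·-0.7 + 2.95 = -0.693 + 2.95 = 2.257
w_new = -1.53 - 0.1·2.257 = -1.53 - 0.2257 = -1.7557

v_new=2.257, w_new=-1.7557


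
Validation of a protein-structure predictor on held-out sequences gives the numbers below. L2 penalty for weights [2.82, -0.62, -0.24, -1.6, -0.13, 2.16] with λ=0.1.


‖w‖₂² = (2.82)² + (-0.62)² + (-0.24)² + (-1.6)² + (-0.13)² + (2.16)²
     = 7.9524 + 0.3844 + 0.0576 + 2.56 + 0.0169 + 4.6656
     = 15.6369
λ·‖w‖₂² = 0.1·15.6369 = 1.56369

1.56369


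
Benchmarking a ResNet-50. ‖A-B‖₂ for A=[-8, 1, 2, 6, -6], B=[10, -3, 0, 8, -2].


d = √((-8-10)² + (1+ 3)² + (2-0)² + (6-8)² + (-6+ 2)²)
  = √(324 + 16 + 4 + 4 + 16)
  = √364 = 19.0788

19.0788


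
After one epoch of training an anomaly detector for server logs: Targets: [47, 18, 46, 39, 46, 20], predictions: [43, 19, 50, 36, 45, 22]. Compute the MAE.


Absolute errors: |47-43|=4, |18-19|=1, |46-50|=4, |39-36|=3, |46-45|=1, |20-22|=2
Sum = 15
MAE = 15/6 = 5/2

5/2


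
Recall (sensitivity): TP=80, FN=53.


Recall = TP/(TP+FN)
= 80/(80+53)
= 80/133 = 60.15%

60.15%


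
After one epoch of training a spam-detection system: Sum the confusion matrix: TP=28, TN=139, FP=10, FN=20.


Total = TP + TN + FP + FN
= 28 + 139 + 10 + 20
= 197
(Predicted positive: 38, predicted negative: 159)

197


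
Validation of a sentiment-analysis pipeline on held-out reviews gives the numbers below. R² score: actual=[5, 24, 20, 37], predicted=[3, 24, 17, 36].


ȳ = 21.5
SS_res = Σ(y-ŷ)² = 14
SS_tot = Σ(y-ȳ)² = 521
R² = 1 - SS_res/SS_tot = 1 - 0.0269 = 0.9731

0.9731


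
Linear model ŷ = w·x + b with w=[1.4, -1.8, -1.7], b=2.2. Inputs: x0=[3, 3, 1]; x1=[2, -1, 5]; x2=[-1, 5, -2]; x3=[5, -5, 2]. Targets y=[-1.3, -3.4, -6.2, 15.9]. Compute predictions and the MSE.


ŷ0 = (1.4)·(3) + (-1.8)·(3) + (-1.7)·(1) + 2.2 = -0.7
ŷ1 = (1.4)·(2) + (-1.8)·(-1) + (-1.7)·(5) + 2.2 = -1.7
ŷ2 = (1.4)·(-1) + (-1.8)·(5) + (-1.7)·(-2) + 2.2 = -4.8
ŷ3 = (1.4)·(5) + (-1.8)·(-5) + (-1.7)·(2) + 2.2 = 14.8
errors² = [0.36, 2.89, 1.96, 1.21]
MSE = 6.4200/4 = 1.605

1.605


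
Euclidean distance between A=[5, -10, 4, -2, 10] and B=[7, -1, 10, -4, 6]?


d = √((5-7)² + (-10+ 1)² + (4-10)² + (-2+ 4)² + (10-6)²)
  = √(4 + 81 + 36 + 4 + 16)
  = √141 = 11.8743

11.8743


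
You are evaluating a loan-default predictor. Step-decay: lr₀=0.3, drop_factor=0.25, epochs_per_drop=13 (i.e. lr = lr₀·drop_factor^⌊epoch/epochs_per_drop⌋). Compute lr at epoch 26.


n_drops = ⌊26/13⌋ = 2
lr = 0.3·0.25^2 = 0.3·0.0625 = 0.01875

0.01875


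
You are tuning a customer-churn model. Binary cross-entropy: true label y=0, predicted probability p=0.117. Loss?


BCE = -[y·ln(p) + (1-y)·ln(1-p)]
= -0 - 1·ln(1-0.117)
= -ln(0.883) = 0.1244

0.1244


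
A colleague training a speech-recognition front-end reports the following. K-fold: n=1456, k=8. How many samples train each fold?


Fold size = 1456/8 = 182
Training per fold = 1456 - 182 = 1274

1274


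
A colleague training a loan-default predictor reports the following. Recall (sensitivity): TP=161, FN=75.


Recall = TP/(TP+FN)
= 161/(161+75)
= 161/236 = 68.22%

68.22%


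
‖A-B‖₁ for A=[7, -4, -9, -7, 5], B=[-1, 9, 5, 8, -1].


d = |7+ 1| + |-4-9| + |-9-5| + |-7-8| + |5+ 1|
  = 8 + 13 + 14 + 15 + 6
  = 56

56


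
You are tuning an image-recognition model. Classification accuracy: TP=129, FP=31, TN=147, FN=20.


Accuracy = (TP+TN)/(TP+TN+FP+FN)
= (129+147)/(327)
= 276/327 = 84.4%

84.4%


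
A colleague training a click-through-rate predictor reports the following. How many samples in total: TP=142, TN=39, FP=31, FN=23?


Total = TP + TN + FP + FN
= 142 + 39 + 31 + 23
= 235
(Predicted positive: 173, predicted negative: 62)

235


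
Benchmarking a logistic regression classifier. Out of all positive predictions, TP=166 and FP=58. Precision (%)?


Precision = TP/(TP+FP)
= 166/(166+58)
= 166/224 = 74.11%

74.11%


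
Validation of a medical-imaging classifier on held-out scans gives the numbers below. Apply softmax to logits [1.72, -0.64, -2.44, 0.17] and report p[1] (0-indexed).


Exponentials: e^1.72=5.5845, e^-0.64=0.5273, e^-2.44=0.0872, e^0.17=1.1853
Sum = 7.3843
Softmax = [0.7563, 0.0714, 0.0118, 0.1605]
p[1] = 0.5273/7.3843 = 0.0714

0.0714


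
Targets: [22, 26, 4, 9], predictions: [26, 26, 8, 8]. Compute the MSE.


Squared errors: (22-26)²=16, (26-26)²=0, (4-8)²=16, (9-8)²=1
Sum = 33
MSE = 33/4 = 33/4

33/4


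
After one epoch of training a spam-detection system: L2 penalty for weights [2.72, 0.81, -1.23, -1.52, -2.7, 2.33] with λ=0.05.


‖w‖₂² = (2.72)² + (0.81)² + (-1.23)² + (-1.52)² + (-2.7)² + (2.33)²
     = 7.3984 + 0.6561 + 1.5129 + 2.3104 + 7.29 + 5.4289
     = 24.5967
λ·‖w‖₂² = 0.05·24.5967 = 1.229835

1.229835


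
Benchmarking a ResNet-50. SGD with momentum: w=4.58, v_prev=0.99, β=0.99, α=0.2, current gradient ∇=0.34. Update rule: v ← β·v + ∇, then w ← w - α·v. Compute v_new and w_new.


v_new = 0.99·0.99 + 0.34 = 0.9801 + 0.34 = 1.3201
w_new = 4.58 - 0.2·1.3201 = 4.58 - 0.26402 = 4.31598

v_new=1.3201, w_new=4.31598


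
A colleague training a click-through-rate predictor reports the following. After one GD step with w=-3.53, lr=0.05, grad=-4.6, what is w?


w_new = w - α·∇
= -3.53 - 0.05·-4.6
= -3.53 + 0.23
= -3.3

-3.3


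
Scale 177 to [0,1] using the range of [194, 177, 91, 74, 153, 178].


min=74, max=194
(177-74)/(194-74) = 103/120 = 0.8583

0.8583


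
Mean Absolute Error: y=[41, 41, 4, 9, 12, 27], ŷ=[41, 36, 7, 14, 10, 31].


Absolute errors: |41-41|=0, |41-36|=5, |4-7|=3, |9-14|=5, |12-10|=2, |27-31|=4
Sum = 19
MAE = 19/6 = 19/6

19/6


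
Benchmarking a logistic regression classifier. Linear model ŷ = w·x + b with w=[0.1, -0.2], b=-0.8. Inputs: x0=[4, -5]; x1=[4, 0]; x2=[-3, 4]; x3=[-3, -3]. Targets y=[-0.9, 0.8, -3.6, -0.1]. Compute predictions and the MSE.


ŷ0 = (0.1)·(4) + (-0.2)·(-5) - 0.8 = 0.6
ŷ1 = (0.1)·(4) + (-0.2)·(0) - 0.8 = -0.4
ŷ2 = (0.1)·(-3) + (-0.2)·(4) - 0.8 = -1.9
ŷ3 = (0.1)·(-3) + (-0.2)·(-3) - 0.8 = -0.5
errors² = [2.25, 1.44, 2.89, 0.16]
MSE = 6.7400/4 = 1.685

1.685


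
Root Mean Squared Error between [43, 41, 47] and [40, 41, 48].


MSE = 10/3 = 3.3333
RMSE = √(10/3) = 1.8257

1.8257


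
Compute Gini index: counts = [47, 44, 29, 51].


Probabilities: [47/171, 44/171, 29/171, 51/171] ≈ [0.2749, 0.2573, 0.1696, 0.2982]
Σpᵢ² = (2209 + 1936 + 841 + 2601)/171² = 7587/29241
Gini = 1 - Σpᵢ² = 1 - 7587/29241 = 0.7405

0.7405


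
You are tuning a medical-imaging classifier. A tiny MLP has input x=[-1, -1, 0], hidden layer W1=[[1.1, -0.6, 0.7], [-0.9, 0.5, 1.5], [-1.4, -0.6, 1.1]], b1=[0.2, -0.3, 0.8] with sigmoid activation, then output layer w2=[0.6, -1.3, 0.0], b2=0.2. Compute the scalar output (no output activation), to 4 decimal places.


z1[0] = (1.1)·(-1) + (-0.6)·(-1) + (0.7)·(0) + 0.2 = -0.3
z1[1] = (-0.9)·(-1) + (0.5)·(-1) + (1.5)·(0) - 0.3 = 0.1
z1[2] = (-1.4)·(-1) + (-0.6)·(-1) + (1.1)·(0) + 0.8 = 2.8
h = sigmoid(z1) = [0.4256, 0.525, 0.9427]
output = (0.6)·(0.4256) + (-1.3)·(0.525) + (0.0)·(0.9427) + 0.2 = -0.2271

-0.2271


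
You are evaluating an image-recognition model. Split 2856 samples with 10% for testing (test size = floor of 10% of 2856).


Test = ⌊2856·10/100⌋ = 285
Train = 2856 - 285 = 2571

Train: 2571, Test: 285


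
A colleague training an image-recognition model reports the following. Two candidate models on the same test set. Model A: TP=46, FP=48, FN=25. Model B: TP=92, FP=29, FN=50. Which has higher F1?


Model A: P=46/94=0.4894, R=46/71=0.6479, F1=2PR/(P+R)=2TP/(2TP+FP+FN)=92/165=0.5576
Model B: P=92/121=0.7603, R=92/142=0.6479, F1=2PR/(P+R)=2TP/(2TP+FP+FN)=184/263=0.6996
0.5576 < 0.6996 → Model B

Model B


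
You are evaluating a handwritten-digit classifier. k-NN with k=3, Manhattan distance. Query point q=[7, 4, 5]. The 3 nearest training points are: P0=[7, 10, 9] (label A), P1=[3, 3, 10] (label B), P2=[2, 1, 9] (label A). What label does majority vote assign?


d(q,P0) = 10  (label A)
d(q,P1) = 10  (label B)
d(q,P2) = 12  (label A)
Votes: A=2, B=1
Majority → A

A


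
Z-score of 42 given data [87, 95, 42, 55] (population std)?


μ = 69.75, σ = 21.9246
z = (42 - 69.75)/21.9246 = -1.2657

-1.2657


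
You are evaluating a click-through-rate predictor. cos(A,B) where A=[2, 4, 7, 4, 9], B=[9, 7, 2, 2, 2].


A·B = 2·9 + 4·7 + 7·2 + 4·2 + 9·2 = 86
‖A‖ = √166 = 12.8841, ‖B‖ = √142 = 11.9164
cos = 86/(√166·√142) = 86/√23572 = 0.5601

0.5601


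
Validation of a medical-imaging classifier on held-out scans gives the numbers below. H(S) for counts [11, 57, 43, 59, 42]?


Probabilities: [11/212, 57/212, 43/212, 59/212, 42/212] ≈ [0.0519, 0.2689, 0.2028, 0.2783, 0.1981]
H = -((11/212)·log₂(11/212) + (57/212)·log₂(57/212) + (43/212)·log₂(43/212) + (59/212)·log₂(59/212) + (42/212)·log₂(42/212))
  = 2.1741 bits

2.1741 bits


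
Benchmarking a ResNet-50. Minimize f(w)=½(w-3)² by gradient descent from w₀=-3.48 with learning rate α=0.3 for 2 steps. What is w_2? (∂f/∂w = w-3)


step 1: grad = -3.48-3 = -6.48; w = -3.48 - 0.3·(-6.48) = -1.536
step 2: grad = -1.536-3 = -4.536; w = -1.536 - 0.3·(-4.536) = -0.1752

-0.1752


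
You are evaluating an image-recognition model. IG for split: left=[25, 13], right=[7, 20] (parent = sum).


Parent = [32, 33], H_parent = 0.9998
H_left = 0.9268 (n=38), H_right = 0.8256 (n=27)
H_children = (38/65)·0.9268 + (27/65)·0.8256 = 0.8848
IG = 0.9998 - 0.8848 = 0.115

0.115


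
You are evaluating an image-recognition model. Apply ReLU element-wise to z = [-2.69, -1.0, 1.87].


ReLU(-2.69) = max(0, -2.69) = 0.0
ReLU(-1.0) = max(0, -1.0) = 0.0
ReLU(1.87) = max(0, 1.87) = 1.87
result = [0.0, 0.0, 1.87]

[0.0, 0.0, 1.87]


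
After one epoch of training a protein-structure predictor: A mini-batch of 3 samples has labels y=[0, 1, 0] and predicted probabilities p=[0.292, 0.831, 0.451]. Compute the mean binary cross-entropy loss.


L[0] = -ln(1-0.292) = -ln(0.708) = 0.3453
L[1] = -ln(0.831) = 0.1851
L[2] = -ln(1-0.451) = -ln(0.549) = 0.5997
mean = (0.3453 + 0.1851 + 0.5997)/3 = 0.3767

0.3767


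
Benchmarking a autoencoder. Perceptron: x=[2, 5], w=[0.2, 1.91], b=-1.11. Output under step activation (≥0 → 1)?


z = (2)·(0.2) + (5)·(1.91) - 1.11
  = 8.84
step(z) = 1 (z≥0)

1


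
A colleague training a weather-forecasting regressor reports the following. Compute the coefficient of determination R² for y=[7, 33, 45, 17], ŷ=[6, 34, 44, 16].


ȳ = 25.5
SS_res = Σ(y-ŷ)² = 4
SS_tot = Σ(y-ȳ)² = 851
R² = 1 - SS_res/SS_tot = 1 - 0.0047 = 0.9953

0.9953


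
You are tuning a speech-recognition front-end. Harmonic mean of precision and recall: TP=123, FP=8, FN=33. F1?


Precision = 123/131 = 0.9389
Recall = 123/156 = 0.7885
F1 = 2·P·R/(P+R) = 2·TP/(2·TP+FP+FN) = 246/(246+8+33) = 246/287 = 0.8571

0.8571


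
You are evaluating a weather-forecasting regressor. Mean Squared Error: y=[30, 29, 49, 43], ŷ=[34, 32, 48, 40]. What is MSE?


Squared errors: (30-34)²=16, (29-32)²=9, (49-48)²=1, (43-40)²=9
Sum = 35
MSE = 35/4 = 35/4

35/4


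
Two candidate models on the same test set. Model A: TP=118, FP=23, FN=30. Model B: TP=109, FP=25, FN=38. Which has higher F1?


Model A: P=118/141=0.8369, R=118/148=0.7973, F1=2PR/(P+R)=2TP/(2TP+FP+FN)=236/289=0.8166
Model B: P=109/134=0.8134, R=109/147=0.7415, F1=2PR/(P+R)=2TP/(2TP+FP+FN)=218/281=0.7758
0.8166 > 0.7758 → Model A

Model A


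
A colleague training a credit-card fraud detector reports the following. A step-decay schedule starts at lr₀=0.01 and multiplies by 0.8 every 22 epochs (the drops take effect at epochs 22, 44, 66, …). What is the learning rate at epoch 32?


n_drops = ⌊32/22⌋ = 1
lr = 0.01·0.8^1 = 0.01·0.8 = 0.008

0.008


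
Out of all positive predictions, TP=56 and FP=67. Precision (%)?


Precision = TP/(TP+FP)
= 56/(56+67)
= 56/123 = 45.53%

45.53%


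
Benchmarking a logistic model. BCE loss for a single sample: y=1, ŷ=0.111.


BCE = -[y·ln(p) + (1-y)·ln(1-p)]
= -1·ln(0.111) - 0
= -ln(0.111) = 2.1982

2.1982


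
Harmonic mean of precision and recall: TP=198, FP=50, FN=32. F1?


Precision = 198/248 = 0.7984
Recall = 198/230 = 0.8609
F1 = 2·P·R/(P+R) = 2·TP/(2·TP+FP+FN) = 396/(396+50+32) = 396/478 = 0.8285

0.8285


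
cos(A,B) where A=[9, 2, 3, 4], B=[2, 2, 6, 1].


A·B = 9·2 + 2·2 + 3·6 + 4·1 = 44
‖A‖ = √110 = 10.4881, ‖B‖ = √45 = 6.7082
cos = 44/(√110·√45) = 44/√4950 = 0.6254

0.6254


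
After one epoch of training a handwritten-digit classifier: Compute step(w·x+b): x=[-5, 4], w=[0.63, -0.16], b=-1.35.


z = (-5)·(0.63) + (4)·(-0.16) - 1.35
  = -5.14
step(z) = 0 (z<0)

0


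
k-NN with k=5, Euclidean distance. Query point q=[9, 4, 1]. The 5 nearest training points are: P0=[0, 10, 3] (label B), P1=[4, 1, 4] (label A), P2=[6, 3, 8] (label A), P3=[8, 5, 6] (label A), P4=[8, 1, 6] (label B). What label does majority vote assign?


d(q,P0) = 11.0  (label B)
d(q,P1) = 6.5574  (label A)
d(q,P2) = 7.6811  (label A)
d(q,P3) = 5.1962  (label A)
d(q,P4) = 5.9161  (label B)
Votes: A=3, B=2
Majority → A

A


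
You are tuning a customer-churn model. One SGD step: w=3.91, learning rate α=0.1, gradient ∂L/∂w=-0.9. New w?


w_new = w - α·∇
= 3.91 - 0.1·-0.9
= 3.91 + 0.09
= 4

4


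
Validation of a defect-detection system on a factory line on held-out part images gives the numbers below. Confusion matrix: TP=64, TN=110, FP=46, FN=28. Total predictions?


Total = TP + TN + FP + FN
= 64 + 110 + 46 + 28
= 248
(Predicted positive: 110, predicted negative: 138)

248


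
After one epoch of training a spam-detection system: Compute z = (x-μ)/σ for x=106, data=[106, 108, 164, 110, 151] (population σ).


μ = 127.8, σ = 24.6284
z = (106 - 127.8)/24.6284 = -0.8852

-0.8852


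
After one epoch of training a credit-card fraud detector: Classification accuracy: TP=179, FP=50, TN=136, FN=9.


Accuracy = (TP+TN)/(TP+TN+FP+FN)
= (179+136)/(374)
= 315/374 = 84.22%

84.22%


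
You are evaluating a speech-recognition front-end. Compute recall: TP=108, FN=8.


Recall = TP/(TP+FN)
= 108/(108+8)
= 108/116 = 93.1%

93.1%


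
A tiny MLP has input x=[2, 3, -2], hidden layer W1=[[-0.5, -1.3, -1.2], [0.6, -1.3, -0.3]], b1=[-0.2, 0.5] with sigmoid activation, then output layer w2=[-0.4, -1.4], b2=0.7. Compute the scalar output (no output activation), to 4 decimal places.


z1[0] = (-0.5)·(2) + (-1.3)·(3) + (-1.2)·(-2) - 0.2 = -2.7
z1[1] = (0.6)·(2) + (-1.3)·(3) + (-0.3)·(-2) + 0.5 = -1.6
h = sigmoid(z1) = [0.063, 0.168]
output = (-0.4)·(0.063) + (-1.4)·(0.168) + 0.7 = 0.4396

0.4396


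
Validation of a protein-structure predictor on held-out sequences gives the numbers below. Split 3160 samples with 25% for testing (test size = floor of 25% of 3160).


Test = ⌊3160·25/100⌋ = 790
Train = 3160 - 790 = 2370

Train: 2370, Test: 790


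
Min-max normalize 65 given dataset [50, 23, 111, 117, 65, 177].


min=23, max=177
(65-23)/(177-23) = 42/154 = 0.2727

0.2727


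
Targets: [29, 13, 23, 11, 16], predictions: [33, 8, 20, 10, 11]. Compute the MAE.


Absolute errors: |29-33|=4, |13-8|=5, |23-20|=3, |11-10|=1, |16-11|=5
Sum = 18
MAE = 18/5 = 18/5

18/5


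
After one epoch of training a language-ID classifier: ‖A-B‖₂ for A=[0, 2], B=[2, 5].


d = √((0-2)² + (2-5)²)
  = √(4 + 9)
  = √13 = 3.6056

3.6056


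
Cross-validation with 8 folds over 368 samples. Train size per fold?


Fold size = 368/8 = 46
Training per fold = 368 - 46 = 322

322


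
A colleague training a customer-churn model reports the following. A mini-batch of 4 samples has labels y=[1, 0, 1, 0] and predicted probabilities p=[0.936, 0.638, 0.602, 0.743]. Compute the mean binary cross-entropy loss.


L[0] = -ln(0.936) = 0.0661
L[1] = -ln(1-0.638) = -ln(0.362) = 1.0161
L[2] = -ln(0.602) = 0.5075
L[3] = -ln(1-0.743) = -ln(0.257) = 1.3587
mean = (0.0661 + 1.0161 + 0.5075 + 1.3587)/4 = 0.7371

0.7371


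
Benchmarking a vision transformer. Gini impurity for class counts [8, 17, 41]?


Probabilities: [8/66, 17/66, 41/66] ≈ [0.1212, 0.2576, 0.6212]
Σpᵢ² = (64 + 289 + 1681)/66² = 2034/4356
Gini = 1 - Σpᵢ² = 1 - 2034/4356 = 0.5331

0.5331


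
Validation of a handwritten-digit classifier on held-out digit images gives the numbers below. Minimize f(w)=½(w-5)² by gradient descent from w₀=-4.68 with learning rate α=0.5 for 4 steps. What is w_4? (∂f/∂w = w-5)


step 1: grad = -4.68-5 = -9.68; w = -4.68 - 0.5·(-9.68) = 0.16
step 2: grad = 0.16-5 = -4.84; w = 0.16 - 0.5·(-4.84) = 2.58
step 3: grad = 2.58-5 = -2.42; w = 2.58 - 0.5·(-2.42) = 3.79
step 4: grad = 3.79-5 = -1.21; w = 3.79 - 0.5·(-1.21) = 4.395

4.395


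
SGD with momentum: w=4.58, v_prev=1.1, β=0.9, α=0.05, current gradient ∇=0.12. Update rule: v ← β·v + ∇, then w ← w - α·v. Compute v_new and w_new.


v_new = 0.9·1.1 + 0.12 = 0.99 + 0.12 = 1.11
w_new = 4.58 - 0.05·1.11 = 4.58 - 0.0555 = 4.5245

v_new=1.11, w_new=4.5245


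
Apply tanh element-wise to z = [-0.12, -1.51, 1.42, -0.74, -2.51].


tanh(-0.12) = -0.1194
tanh(-1.51) = -0.9069
tanh(1.42) = 0.8896
tanh(-0.74) = -0.6291
tanh(-2.51) = -0.9869
result = [-0.1194, -0.9069, 0.8896, -0.6291, -0.9869]

[-0.1194, -0.9069, 0.8896, -0.6291, -0.9869]


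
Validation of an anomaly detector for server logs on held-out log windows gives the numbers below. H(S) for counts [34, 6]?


Probabilities: [34/40, 6/40] ≈ [0.85, 0.15]
H = -((34/40)·log₂(34/40) + (6/40)·log₂(6/40))
  = 0.6098 bits

0.6098 bits


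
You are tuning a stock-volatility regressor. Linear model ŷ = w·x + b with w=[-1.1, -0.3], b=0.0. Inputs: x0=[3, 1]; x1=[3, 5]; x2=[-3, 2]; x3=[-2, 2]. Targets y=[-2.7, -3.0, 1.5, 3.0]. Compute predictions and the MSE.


ŷ0 = (-1.1)·(3) + (-0.3)·(1) + 0.0 = -3.6
ŷ1 = (-1.1)·(3) + (-0.3)·(5) + 0.0 = -4.8
ŷ2 = (-1.1)·(-3) + (-0.3)·(2) + 0.0 = 2.7
ŷ3 = (-1.1)·(-2) + (-0.3)·(2) + 0.0 = 1.6
errors² = [0.81, 3.24, 1.44, 1.96]
MSE = 7.4500/4 = 1.8625

1.8625


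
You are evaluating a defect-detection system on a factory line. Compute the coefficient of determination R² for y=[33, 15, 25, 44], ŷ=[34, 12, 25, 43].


ȳ = 29.25
SS_res = Σ(y-ŷ)² = 11
SS_tot = Σ(y-ȳ)² = 452.75
R² = 1 - SS_res/SS_tot = 1 - 0.0243 = 0.9757

0.9757


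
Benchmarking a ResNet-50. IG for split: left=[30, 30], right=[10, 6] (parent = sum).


Parent = [40, 36], H_parent = 0.998
H_left = 1 (n=60), H_right = 0.9544 (n=16)
H_children = (60/76)·1 + (16/76)·0.9544 = 0.9904
IG = 0.998 - 0.9904 = 0.0076

0.0076


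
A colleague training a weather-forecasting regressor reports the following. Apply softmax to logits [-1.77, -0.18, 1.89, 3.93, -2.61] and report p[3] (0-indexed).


Exponentials: e^-1.77=0.1703, e^-0.18=0.8353, e^1.89=6.6194, e^3.93=50.907, e^-2.61=0.0735
Sum = 58.6055
Softmax = [0.0029, 0.0143, 0.1129, 0.8686, 0.0013]
p[3] = 50.907/58.6055 = 0.8686

0.8686


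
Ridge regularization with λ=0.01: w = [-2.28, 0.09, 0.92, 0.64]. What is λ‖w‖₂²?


‖w‖₂² = (-2.28)² + (0.09)² + (0.92)² + (0.64)²
     = 5.1984 + 0.0081 + 0.8464 + 0.4096
     = 6.4625
λ·‖w‖₂² = 0.01·6.4625 = 0.064625

0.064625


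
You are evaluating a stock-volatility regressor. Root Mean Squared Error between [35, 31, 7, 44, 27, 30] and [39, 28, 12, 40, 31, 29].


MSE = 83/6 = 13.8333
RMSE = √(83/6) = 3.7193

3.7193


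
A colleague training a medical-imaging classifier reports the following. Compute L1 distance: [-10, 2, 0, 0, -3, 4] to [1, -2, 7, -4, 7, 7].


d = |-10-1| + |2+ 2| + |0-7| + |0+ 4| + |-3-7| + |4-7|
  = 11 + 4 + 7 + 4 + 10 + 3
  = 39

39


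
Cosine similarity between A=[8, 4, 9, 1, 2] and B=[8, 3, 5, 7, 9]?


A·B = 8·8 + 4·3 + 9·5 + 1·7 + 2·9 = 146
‖A‖ = √166 = 12.8841, ‖B‖ = √228 = 15.0997
cos = 146/(√166·√228) = 146/√37848 = 0.7505

0.7505


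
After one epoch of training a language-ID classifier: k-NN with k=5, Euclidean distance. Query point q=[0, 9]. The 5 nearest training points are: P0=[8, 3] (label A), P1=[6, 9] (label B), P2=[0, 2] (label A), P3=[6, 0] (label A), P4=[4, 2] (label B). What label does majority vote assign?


d(q,P0) = 10.0  (label A)
d(q,P1) = 6.0  (label B)
d(q,P2) = 7.0  (label A)
d(q,P3) = 10.8167  (label A)
d(q,P4) = 8.0623  (label B)
Votes: A=3, B=2
Majority → A

A


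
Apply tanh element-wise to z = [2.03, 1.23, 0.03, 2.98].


tanh(2.03) = 0.9661
tanh(1.23) = 0.8426
tanh(0.03) = 0.03
tanh(2.98) = 0.9949
result = [0.9661, 0.8426, 0.03, 0.9949]

[0.9661, 0.8426, 0.03, 0.9949]


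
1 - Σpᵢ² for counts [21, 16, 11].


Probabilities: [21/48, 16/48, 11/48] ≈ [0.4375, 0.3333, 0.2292]
Σpᵢ² = (441 + 256 + 121)/48² = 818/2304
Gini = 1 - Σpᵢ² = 1 - 818/2304 = 0.645

0.645


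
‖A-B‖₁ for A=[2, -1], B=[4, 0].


d = |2-4| + |-1-0|
  = 2 + 1
  = 3

3


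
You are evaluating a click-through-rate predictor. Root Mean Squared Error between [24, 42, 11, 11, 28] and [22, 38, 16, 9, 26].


MSE = 53/5 = 10.6
RMSE = √(53/5) = 3.2558

3.2558


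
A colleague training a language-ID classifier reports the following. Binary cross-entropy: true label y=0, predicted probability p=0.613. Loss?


BCE = -[y·ln(p) + (1-y)·ln(1-p)]
= -0 - 1·ln(1-0.613)
= -ln(0.387) = 0.9493

0.9493


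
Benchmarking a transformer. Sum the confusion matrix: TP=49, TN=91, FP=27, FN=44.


Total = TP + TN + FP + FN
= 49 + 91 + 27 + 44
= 211
(Predicted positive: 76, predicted negative: 135)

211


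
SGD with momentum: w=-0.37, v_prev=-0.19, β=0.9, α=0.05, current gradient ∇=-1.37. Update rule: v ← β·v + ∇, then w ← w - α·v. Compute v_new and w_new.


v_new = 0.9·-0.19 - 1.37 = -0.171 - 1.37 = -1.541
w_new = -0.37 - 0.05·-1.541 = -0.37 + 0.07705 = -0.29295

v_new=-1.541, w_new=-0.29295


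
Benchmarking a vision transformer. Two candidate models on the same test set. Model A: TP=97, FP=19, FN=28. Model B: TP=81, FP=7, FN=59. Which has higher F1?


Model A: P=97/116=0.8362, R=97/125=0.776, F1=2PR/(P+R)=2TP/(2TP+FP+FN)=194/241=0.805
Model B: P=81/88=0.9205, R=81/140=0.5786, F1=2PR/(P+R)=2TP/(2TP+FP+FN)=162/228=0.7105
0.805 > 0.7105 → Model A

Model A


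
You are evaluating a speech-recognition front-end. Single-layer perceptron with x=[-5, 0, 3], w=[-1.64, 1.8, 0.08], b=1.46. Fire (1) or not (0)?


z = (-5)·(-1.64) + (0)·(1.8) + (3)·(0.08) + 1.46
  = 9.9
step(z) = 1 (z≥0)

1


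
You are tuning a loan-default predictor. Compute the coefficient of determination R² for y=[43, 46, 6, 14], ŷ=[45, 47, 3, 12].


ȳ = 27.25
SS_res = Σ(y-ŷ)² = 18
SS_tot = Σ(y-ȳ)² = 1226.75
R² = 1 - SS_res/SS_tot = 1 - 0.0147 = 0.9853

0.9853


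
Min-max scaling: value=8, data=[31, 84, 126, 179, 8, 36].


min=8, max=179
(8-8)/(179-8) = 0/171 = 0.0

0.0


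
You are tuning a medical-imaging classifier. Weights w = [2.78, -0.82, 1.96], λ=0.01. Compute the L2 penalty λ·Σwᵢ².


‖w‖₂² = (2.78)² + (-0.82)² + (1.96)²
     = 7.7284 + 0.6724 + 3.8416
     = 12.2424
λ·‖w‖₂² = 0.01·12.2424 = 0.122424

0.122424


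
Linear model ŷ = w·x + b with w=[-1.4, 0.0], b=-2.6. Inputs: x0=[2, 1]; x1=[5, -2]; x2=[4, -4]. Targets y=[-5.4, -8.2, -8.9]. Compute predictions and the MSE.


ŷ0 = (-1.4)·(2) + (0.0)·(1) - 2.6 = -5.4
ŷ1 = (-1.4)·(5) + (0.0)·(-2) - 2.6 = -9.6
ŷ2 = (-1.4)·(4) + (0.0)·(-4) - 2.6 = -8.2
errors² = [0.0, 1.96, 0.49]
MSE = 2.4500/3 = 0.8167

0.8167


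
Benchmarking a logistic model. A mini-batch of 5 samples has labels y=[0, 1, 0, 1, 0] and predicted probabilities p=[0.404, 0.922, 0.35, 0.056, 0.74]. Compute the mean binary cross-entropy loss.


L[0] = -ln(1-0.404) = -ln(0.596) = 0.5175
L[1] = -ln(0.922) = 0.0812
L[2] = -ln(1-0.35) = -ln(0.65) = 0.4308
L[3] = -ln(0.056) = 2.8824
L[4] = -ln(1-0.74) = -ln(0.26) = 1.3471
mean = (0.5175 + 0.0812 + 0.4308 + 2.8824 + 1.3471)/5 = 1.0518

1.0518


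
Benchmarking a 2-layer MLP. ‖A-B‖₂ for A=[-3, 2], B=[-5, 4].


d = √((-3+ 5)² + (2-4)²)
  = √(4 + 4)
  = √8 = 2.8284

2.8284


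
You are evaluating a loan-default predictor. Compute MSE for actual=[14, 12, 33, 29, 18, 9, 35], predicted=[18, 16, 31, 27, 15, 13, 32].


Squared errors: (14-18)²=16, (12-16)²=16, (33-31)²=4, (29-27)²=4, (18-15)²=9, (9-13)²=16, (35-32)²=9
Sum = 74
MSE = 74/7 = 74/7

74/7


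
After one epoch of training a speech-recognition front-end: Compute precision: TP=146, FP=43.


Precision = TP/(TP+FP)
= 146/(146+43)
= 146/189 = 77.25%

77.25%


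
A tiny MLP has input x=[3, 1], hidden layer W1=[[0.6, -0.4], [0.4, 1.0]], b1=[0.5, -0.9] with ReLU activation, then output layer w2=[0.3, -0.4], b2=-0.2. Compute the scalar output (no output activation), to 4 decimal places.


z1[0] = (0.6)·(3) + (-0.4)·(1) + 0.5 = 1.9
z1[1] = (0.4)·(3) + (1.0)·(1) - 0.9 = 1.3
h = ReLU(z1) = [1.9, 1.3]
output = (0.3)·(1.9) + (-0.4)·(1.3) - 0.2 = -0.15

-0.15


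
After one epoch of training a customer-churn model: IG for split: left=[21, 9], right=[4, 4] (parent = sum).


Parent = [25, 13], H_parent = 0.9268
H_left = 0.8813 (n=30), H_right = 1 (n=8)
H_children = (30/38)·0.8813 + (8/38)·1 = 0.9063
IG = 0.9268 - 0.9063 = 0.0205

0.0205


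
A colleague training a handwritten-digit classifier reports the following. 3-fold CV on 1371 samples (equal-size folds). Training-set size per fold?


Fold size = 1371/3 = 457
Training per fold = 1371 - 457 = 914

914


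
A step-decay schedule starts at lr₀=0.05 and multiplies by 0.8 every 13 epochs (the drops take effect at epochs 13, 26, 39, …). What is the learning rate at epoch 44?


n_drops = ⌊44/13⌋ = 3
lr = 0.05·0.8^3 = 0.05·0.512 = 0.0256

0.0256


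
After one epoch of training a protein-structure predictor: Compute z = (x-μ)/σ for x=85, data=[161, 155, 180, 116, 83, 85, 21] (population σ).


μ = 114.4286, σ = 51.6855
z = (85 - 114.4286)/51.6855 = -0.5694

-0.5694


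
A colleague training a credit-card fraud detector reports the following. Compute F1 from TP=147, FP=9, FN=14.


Precision = 147/156 = 0.9423
Recall = 147/161 = 0.913
F1 = 2·P·R/(P+R) = 2·TP/(2·TP+FP+FN) = 294/(294+9+14) = 294/317 = 0.9274

0.9274


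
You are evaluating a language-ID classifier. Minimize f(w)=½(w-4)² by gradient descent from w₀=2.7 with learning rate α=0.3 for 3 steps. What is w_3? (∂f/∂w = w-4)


step 1: grad = 2.7-4 = -1.3; w = 2.7 - 0.3·(-1.3) = 3.09
step 2: grad = 3.09-4 = -0.91; w = 3.09 - 0.3·(-0.91) = 3.363
step 3: grad = 3.363-4 = -0.637; w = 3.363 - 0.3·(-0.637) = 3.5541

3.5541


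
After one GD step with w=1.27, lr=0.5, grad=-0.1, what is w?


w_new = w - α·∇
= 1.27 - 0.5·-0.1
= 1.27 + 0.05
= 1.32

1.32


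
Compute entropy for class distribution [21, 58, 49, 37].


Probabilities: [21/165, 58/165, 49/165, 37/165] ≈ [0.1273, 0.3515, 0.297, 0.2242]
H = -((21/165)·log₂(21/165) + (58/165)·log₂(58/165) + (49/165)·log₂(49/165) + (37/165)·log₂(37/165))
  = 1.9126 bits

1.9126 bits


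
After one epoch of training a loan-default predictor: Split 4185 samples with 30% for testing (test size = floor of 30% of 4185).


Test = ⌊4185·30/100⌋ = 1255
Train = 4185 - 1255 = 2930

Train: 2930, Test: 1255


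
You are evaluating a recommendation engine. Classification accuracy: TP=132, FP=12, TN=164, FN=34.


Accuracy = (TP+TN)/(TP+TN+FP+FN)
= (132+164)/(342)
= 296/342 = 86.55%

86.55%


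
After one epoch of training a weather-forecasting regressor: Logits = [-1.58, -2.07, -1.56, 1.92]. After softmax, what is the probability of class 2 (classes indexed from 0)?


Exponentials: e^-1.58=0.206, e^-2.07=0.1262, e^-1.56=0.2101, e^1.92=6.821
Sum = 7.3633
Softmax = [0.028, 0.0171, 0.0285, 0.9264]
p[2] = 0.2101/7.3633 = 0.0285

0.0285


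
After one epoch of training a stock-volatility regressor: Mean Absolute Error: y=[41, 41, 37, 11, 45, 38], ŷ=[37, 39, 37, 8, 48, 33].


Absolute errors: |41-37|=4, |41-39|=2, |37-37|=0, |11-8|=3, |45-48|=3, |38-33|=5
Sum = 17
MAE = 17/6 = 17/6

17/6


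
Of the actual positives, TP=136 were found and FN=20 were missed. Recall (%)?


Recall = TP/(TP+FN)
= 136/(136+20)
= 136/156 = 87.18%

87.18%


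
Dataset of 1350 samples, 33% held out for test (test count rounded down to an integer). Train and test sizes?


Test = ⌊1350·33/100⌋ = 445
Train = 1350 - 445 = 905

Train: 905, Test: 445


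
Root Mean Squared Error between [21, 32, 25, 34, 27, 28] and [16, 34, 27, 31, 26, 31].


MSE = 52/6 = 8.6667
RMSE = √(52/6) = 2.9439

2.9439


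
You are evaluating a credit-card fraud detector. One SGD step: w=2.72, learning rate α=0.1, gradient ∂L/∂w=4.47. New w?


w_new = w - α·∇
= 2.72 - 0.1·4.47
= 2.72 - 0.447
= 2.273

2.273


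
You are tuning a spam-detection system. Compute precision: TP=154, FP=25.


Precision = TP/(TP+FP)
= 154/(154+25)
= 154/179 = 86.03%

86.03%


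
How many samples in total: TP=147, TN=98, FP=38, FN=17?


Total = TP + TN + FP + FN
= 147 + 98 + 38 + 17
= 300
(Predicted positive: 185, predicted negative: 115)

300


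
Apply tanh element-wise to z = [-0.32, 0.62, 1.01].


tanh(-0.32) = -0.3095
tanh(0.62) = 0.5511
tanh(1.01) = 0.7658
result = [-0.3095, 0.5511, 0.7658]

[-0.3095, 0.5511, 0.7658]


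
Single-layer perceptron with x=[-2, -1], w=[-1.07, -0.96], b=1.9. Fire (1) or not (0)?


z = (-2)·(-1.07) + (-1)·(-0.96) + 1.9
  = 5.0
step(z) = 1 (z≥0)

1


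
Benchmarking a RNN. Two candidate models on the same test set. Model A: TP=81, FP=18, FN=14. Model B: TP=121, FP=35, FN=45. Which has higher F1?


Model A: P=81/99=0.8182, R=81/95=0.8526, F1=2PR/(P+R)=2TP/(2TP+FP+FN)=162/194=0.8351
Model B: P=121/156=0.7756, R=121/166=0.7289, F1=2PR/(P+R)=2TP/(2TP+FP+FN)=242/322=0.7516
0.8351 > 0.7516 → Model A

Model A


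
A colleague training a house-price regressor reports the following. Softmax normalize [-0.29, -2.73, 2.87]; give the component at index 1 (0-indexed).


Exponentials: e^-0.29=0.7483, e^-2.73=0.0652, e^2.87=17.637
Sum = 18.4505
Softmax = [0.0406, 0.0035, 0.9559]
p[1] = 0.0652/18.4505 = 0.0035

0.0035


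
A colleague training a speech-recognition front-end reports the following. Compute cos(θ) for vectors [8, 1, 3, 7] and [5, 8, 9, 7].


A·B = 8·5 + 1·8 + 3·9 + 7·7 = 124
‖A‖ = √123 = 11.0905, ‖B‖ = √219 = 14.7986
cos = 124/(√123·√219) = 124/√26937 = 0.7555

0.7555


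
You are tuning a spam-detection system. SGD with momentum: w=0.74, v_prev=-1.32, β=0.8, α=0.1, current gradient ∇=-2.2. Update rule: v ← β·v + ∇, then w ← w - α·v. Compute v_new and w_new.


v_new = 0.8·-1.32 - 2.2 = -1.056 - 2.2 = -3.256
w_new = 0.74 - 0.1·-3.256 = 0.74 + 0.3256 = 1.0656

v_new=-3.256, w_new=1.0656


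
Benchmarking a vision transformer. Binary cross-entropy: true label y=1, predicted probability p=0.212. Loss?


BCE = -[y·ln(p) + (1-y)·ln(1-p)]
= -1·ln(0.212) - 0
= -ln(0.212) = 1.5512

1.5512


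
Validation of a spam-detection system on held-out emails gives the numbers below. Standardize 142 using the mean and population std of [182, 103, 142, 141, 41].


μ = 121.8, σ = 47.5033
z = (142 - 121.8)/47.5033 = 0.4252

0.4252


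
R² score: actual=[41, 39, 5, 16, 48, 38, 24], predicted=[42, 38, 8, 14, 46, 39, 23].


ȳ = 30.1429
SS_res = Σ(y-ŷ)² = 21
SS_tot = Σ(y-ȳ)² = 1446.86
R² = 1 - SS_res/SS_tot = 1 - 0.0145 = 0.9855

0.9855


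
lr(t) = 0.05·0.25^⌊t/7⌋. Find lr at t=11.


n_drops = ⌊11/7⌋ = 1
lr = 0.05·0.25^1 = 0.05·0.25 = 0.0125

0.0125


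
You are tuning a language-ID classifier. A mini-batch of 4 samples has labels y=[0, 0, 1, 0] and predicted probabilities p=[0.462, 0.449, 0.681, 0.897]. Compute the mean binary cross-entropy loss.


L[0] = -ln(1-0.462) = -ln(0.538) = 0.6199
L[1] = -ln(1-0.449) = -ln(0.551) = 0.596
L[2] = -ln(0.681) = 0.3842
L[3] = -ln(1-0.897) = -ln(0.103) = 2.273
mean = (0.6199 + 0.596 + 0.3842 + 2.273)/4 = 0.9683

0.9683


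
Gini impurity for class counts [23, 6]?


Probabilities: [23/29, 6/29] ≈ [0.7931, 0.2069]
Σpᵢ² = (529 + 36)/29² = 565/841
Gini = 1 - Σpᵢ² = 1 - 565/841 = 0.3282

0.3282


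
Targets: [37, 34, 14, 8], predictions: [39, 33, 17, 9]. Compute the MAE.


Absolute errors: |37-39|=2, |34-33|=1, |14-17|=3, |8-9|=1
Sum = 7
MAE = 7/4 = 7/4

7/4


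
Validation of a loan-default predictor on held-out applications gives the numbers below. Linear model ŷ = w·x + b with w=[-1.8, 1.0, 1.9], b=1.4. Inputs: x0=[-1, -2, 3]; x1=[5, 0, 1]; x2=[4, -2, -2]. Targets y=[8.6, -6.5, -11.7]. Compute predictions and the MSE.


ŷ0 = (-1.8)·(-1) + (1.0)·(-2) + (1.9)·(3) + 1.4 = 6.9
ŷ1 = (-1.8)·(5) + (1.0)·(0) + (1.9)·(1) + 1.4 = -5.7
ŷ2 = (-1.8)·(4) + (1.0)·(-2) + (1.9)·(-2) + 1.4 = -11.6
errors² = [2.89, 0.64, 0.01]
MSE = 3.5400/3 = 1.18

1.18


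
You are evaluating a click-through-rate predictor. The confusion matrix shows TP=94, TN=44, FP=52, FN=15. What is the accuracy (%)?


Accuracy = (TP+TN)/(TP+TN+FP+FN)
= (94+44)/(205)
= 138/205 = 67.32%

67.32%
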